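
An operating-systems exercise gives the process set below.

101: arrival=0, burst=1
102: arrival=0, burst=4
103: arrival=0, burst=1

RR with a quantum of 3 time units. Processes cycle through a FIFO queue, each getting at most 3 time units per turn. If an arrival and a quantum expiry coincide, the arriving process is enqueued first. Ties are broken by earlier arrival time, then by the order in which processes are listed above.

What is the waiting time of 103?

Gantt: | 101 0-1 | 102 1-4 | 103 4-5 | 102 5-6 |
Completion: 101=1  102=6  103=5
Waiting(103) = turnaround − burst = 5 − 1 = 4

4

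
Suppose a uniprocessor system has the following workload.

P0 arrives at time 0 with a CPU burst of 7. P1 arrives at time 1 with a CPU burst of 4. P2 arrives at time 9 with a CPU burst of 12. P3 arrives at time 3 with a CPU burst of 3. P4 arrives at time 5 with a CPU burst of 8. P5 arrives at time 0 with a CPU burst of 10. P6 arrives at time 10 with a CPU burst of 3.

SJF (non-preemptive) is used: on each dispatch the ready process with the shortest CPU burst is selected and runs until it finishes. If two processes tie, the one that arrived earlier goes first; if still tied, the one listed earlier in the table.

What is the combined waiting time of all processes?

79

Gantt: | P0 0-7 | P3 7-10 | P6 10-13 | P1 13-17 | P4 17-25 | P5 25-35 | P2 35-47 |
Completion: P0=7  P1=17  P2=47  P3=10  P4=25  P5=35  P6=13
Turnaround (C−A): P0=7  P1=16  P2=38  P3=7  P4=20  P5=35  P6=3
Waiting = turnaround − burst: P0=0, P1=12, P2=26, P3=4, P4=12, P5=25, P6=0
Total waiting = 0 + 12 + 26 + 4 + 12 + 25 + 0 = 79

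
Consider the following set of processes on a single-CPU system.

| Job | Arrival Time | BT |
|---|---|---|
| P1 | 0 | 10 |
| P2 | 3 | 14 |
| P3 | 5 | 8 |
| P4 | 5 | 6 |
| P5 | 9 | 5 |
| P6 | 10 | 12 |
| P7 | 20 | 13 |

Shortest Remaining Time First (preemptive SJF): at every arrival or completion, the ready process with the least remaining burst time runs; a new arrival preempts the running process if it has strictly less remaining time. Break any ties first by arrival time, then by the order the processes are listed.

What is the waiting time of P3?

Timeline: | P1 0-10 | P5 10-15 | P4 15-21 | P3 21-29 | P6 29-41 | P7 41-54 | P2 54-68 |
Completion: P1=10  P2=68  P3=29  P4=21  P5=15  P6=41  P7=54
Turnaround (C−A): P1=10  P2=65  P3=24  P4=16  P5=6  P6=31  P7=34
Waiting(P3) = turnaround − burst = 24 − 8 = 16

16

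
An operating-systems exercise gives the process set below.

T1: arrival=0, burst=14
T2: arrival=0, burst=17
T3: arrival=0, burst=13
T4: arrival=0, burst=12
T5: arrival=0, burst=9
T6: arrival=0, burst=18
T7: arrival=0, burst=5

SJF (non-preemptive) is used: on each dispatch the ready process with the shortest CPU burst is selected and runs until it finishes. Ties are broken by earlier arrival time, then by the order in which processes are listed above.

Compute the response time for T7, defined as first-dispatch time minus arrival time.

Schedule: | T7 0-5 | T5 5-14 | T4 14-26 | T3 26-39 | T1 39-53 | T2 53-70 | T6 70-88 |
Completion: T1=53  T2=70  T3=39  T4=26  T5=14  T6=88  T7=5
Turnaround (C−A): T1=53  T2=70  T3=39  T4=26  T5=14  T6=88  T7=5
Response(T7) = first start − arrival = 0 − 0 = 0

0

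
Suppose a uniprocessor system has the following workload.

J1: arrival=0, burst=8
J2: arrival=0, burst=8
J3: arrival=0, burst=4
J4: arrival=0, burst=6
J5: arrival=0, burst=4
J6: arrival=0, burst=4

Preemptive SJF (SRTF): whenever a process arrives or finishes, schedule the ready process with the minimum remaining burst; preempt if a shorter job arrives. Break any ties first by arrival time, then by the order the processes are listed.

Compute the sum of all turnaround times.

102

Schedule: | J3 0-4 | J5 4-8 | J6 8-12 | J4 12-18 | J1 18-26 | J2 26-34 |
Completion: J1=26  J2=34  J3=4  J4=18  J5=8  J6=12
Turnaround (C−A): J1=26  J2=34  J3=4  J4=18  J5=8  J6=12
Turnaround = completion − arrival: J1=26, J2=34, J3=4, J4=18, J5=8, J6=12
Total turnaround = 26 + 34 + 4 + 18 + 8 + 12 = 102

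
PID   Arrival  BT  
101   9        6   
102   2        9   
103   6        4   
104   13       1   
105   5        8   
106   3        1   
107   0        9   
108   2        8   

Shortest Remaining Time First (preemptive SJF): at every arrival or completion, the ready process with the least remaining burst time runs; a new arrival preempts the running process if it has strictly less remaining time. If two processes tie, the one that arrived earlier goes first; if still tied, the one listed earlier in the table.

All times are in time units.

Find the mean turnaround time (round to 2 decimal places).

17.00

Schedule: | 107 0-3 | 106 3-4 | 107 4-10 | 103 10-14 | 104 14-15 | 101 15-21 | 108 21-29 | 105 29-37 | 102 37-46 |
Completion: 101=21  102=46  103=14  104=15  105=37  106=4  107=10  108=29
Turnaround (C−A): 101=12  102=44  103=8  104=2  105=32  106=1  107=10  108=27
Turnaround times: 101=12, 102=44, 103=8, 104=2, 105=32, 106=1, 107=10, 108=27
Average turnaround = (12+44+8+2+32+1+10+27) / 8 = 136/8 = 17.00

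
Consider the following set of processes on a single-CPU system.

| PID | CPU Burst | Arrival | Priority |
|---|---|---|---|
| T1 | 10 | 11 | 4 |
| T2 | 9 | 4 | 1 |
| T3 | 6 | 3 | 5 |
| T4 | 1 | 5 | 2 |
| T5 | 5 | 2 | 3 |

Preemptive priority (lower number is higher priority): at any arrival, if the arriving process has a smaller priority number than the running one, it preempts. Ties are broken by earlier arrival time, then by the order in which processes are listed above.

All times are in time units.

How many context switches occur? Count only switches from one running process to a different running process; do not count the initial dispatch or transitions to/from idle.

5

Timeline: | idle 0-2 | T5 2-4 | T2 4-13 | T4 13-14 | T5 14-17 | T1 17-27 | T3 27-33 |
Completion: T1=27  T2=13  T3=33  T4=14  T5=17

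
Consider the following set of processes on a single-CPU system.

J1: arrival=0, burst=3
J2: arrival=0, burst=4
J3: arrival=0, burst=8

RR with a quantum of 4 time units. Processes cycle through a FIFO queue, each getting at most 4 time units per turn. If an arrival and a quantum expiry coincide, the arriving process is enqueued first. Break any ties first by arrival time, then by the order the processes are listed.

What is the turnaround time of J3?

15

Timeline: | J1 0-3 | J2 3-7 | J3 7-15 |
Completion: J1=3  J2=7  J3=15
Turnaround (C−A): J1=3  J2=7  J3=15
Turnaround(J3) = completion − arrival = 15 − 0 = 15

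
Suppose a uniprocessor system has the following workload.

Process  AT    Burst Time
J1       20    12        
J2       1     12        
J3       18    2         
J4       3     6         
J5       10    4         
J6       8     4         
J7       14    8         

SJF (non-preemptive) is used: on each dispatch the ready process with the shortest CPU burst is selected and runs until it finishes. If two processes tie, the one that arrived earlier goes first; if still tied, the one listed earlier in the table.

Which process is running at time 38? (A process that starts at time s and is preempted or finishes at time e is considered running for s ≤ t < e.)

Schedule: | idle 0-1 | J2 1-13 | J6 13-17 | J5 17-21 | J3 21-23 | J4 23-29 | J7 29-37 | J1 37-49 |
Completion: J1=49  J2=13  J3=23  J4=29  J5=21  J6=17  J7=37
Turnaround (C−A): J1=29  J2=12  J3=5  J4=26  J5=11  J6=9  J7=23

J1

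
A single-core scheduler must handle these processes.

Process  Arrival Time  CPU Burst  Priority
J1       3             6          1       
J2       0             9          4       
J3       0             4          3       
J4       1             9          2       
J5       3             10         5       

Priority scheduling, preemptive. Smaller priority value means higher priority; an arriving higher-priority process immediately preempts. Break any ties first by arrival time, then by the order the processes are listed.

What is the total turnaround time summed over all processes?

103

Timeline: | J3 0-1 | J4 1-3 | J1 3-9 | J4 9-16 | J3 16-19 | J2 19-28 | J5 28-38 |
Completion: J1=9  J2=28  J3=19  J4=16  J5=38
Turnaround (C−A): J1=6  J2=28  J3=19  J4=15  J5=35
Turnaround = completion − arrival: J1=6, J2=28, J3=19, J4=15, J5=35
Total turnaround = 6 + 28 + 19 + 15 + 35 = 103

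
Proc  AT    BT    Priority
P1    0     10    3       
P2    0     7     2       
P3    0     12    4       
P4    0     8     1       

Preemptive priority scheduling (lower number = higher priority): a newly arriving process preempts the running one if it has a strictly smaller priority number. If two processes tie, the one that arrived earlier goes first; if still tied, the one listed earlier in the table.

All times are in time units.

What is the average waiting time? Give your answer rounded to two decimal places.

Gantt: | P4 0-8 | P2 8-15 | P1 15-25 | P3 25-37 |
Completion: P1=25  P2=15  P3=37  P4=8
Waiting times: P1=15, P2=8, P3=25, P4=0
Average waiting = (15+8+25+0) / 4 = 48/4 = 12.00

12.00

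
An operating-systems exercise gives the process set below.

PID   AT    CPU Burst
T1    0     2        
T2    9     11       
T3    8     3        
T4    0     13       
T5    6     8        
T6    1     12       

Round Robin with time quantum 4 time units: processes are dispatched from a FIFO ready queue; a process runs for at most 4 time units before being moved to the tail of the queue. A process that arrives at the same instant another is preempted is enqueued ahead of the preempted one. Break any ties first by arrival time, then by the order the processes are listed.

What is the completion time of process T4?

46

Gantt: | T1 0-2 | T4 2-6 | T6 6-10 | T5 10-14 | T4 14-18 | T3 18-21 | T2 21-25 | T6 25-29 | T5 29-33 | T4 33-37 | T2 37-41 | T6 41-45 | T4 45-46 | T2 46-49 |
Completion: T1=2  T2=49  T3=21  T4=46  T5=33  T6=45
Turnaround (C−A): T1=2  T2=40  T3=13  T4=46  T5=27  T6=44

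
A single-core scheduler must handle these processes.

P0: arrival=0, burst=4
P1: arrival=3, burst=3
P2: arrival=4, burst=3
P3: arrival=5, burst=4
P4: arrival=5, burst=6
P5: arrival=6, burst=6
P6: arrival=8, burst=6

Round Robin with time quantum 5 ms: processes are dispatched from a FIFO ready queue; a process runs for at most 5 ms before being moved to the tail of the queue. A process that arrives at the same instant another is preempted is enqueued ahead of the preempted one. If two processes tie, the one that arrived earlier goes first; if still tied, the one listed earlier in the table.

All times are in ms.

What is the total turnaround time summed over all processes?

97

Schedule: | P0 0-4 | P1 4-7 | P2 7-10 | P3 10-14 | P4 14-19 | P5 19-24 | P6 24-29 | P4 29-30 | P5 30-31 | P6 31-32 |
Completion: P0=4  P1=7  P2=10  P3=14  P4=30  P5=31  P6=32
Turnaround = completion − arrival: P0=4, P1=4, P2=6, P3=9, P4=25, P5=25, P6=24
Total turnaround = 4 + 4 + 6 + 9 + 25 + 25 + 24 = 97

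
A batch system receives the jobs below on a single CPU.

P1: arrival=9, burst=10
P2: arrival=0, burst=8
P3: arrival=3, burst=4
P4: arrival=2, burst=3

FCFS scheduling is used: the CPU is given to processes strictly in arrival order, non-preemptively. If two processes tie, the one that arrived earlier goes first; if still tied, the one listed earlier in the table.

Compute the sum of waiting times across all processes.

Timeline: | P2 0-8 | P4 8-11 | P3 11-15 | P1 15-25 |
Completion: P1=25  P2=8  P3=15  P4=11
Turnaround (C−A): P1=16  P2=8  P3=12  P4=9
Waiting = turnaround − burst: P1=6, P2=0, P3=8, P4=6
Total waiting = 6 + 0 + 8 + 6 = 20

20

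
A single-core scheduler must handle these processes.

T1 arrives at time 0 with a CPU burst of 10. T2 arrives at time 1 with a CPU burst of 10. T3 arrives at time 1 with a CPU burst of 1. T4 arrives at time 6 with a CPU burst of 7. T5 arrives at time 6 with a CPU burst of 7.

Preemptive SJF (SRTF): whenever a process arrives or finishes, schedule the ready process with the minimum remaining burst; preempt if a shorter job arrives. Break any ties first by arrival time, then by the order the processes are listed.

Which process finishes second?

T1

Timeline: | T1 0-1 | T3 1-2 | T1 2-11 | T4 11-18 | T5 18-25 | T2 25-35 |
Completion: T1=11  T2=35  T3=2  T4=18  T5=25
Turnaround (C−A): T1=11  T2=34  T3=1  T4=12  T5=19
Finish order: T3 → T1 → T4 → T5 → T2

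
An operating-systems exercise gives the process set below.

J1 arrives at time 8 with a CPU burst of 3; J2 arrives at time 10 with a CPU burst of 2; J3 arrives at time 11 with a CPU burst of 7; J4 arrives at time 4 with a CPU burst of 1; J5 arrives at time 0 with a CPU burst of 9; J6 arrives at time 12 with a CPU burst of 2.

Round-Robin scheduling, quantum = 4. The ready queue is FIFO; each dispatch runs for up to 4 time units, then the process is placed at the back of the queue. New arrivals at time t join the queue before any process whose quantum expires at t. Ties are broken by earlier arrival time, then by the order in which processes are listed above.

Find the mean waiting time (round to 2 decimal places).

3.50

Gantt: | J5 0-4 | J4 4-5 | J5 5-9 | J1 9-12 | J5 12-13 | J2 13-15 | J3 15-19 | J6 19-21 | J3 21-24 |
Completion: J1=12  J2=15  J3=24  J4=5  J5=13  J6=21
Waiting times: J1=1, J2=3, J3=6, J4=0, J5=4, J6=7
Average waiting = (1+3+6+0+4+7) / 6 = 21/6 = 3.50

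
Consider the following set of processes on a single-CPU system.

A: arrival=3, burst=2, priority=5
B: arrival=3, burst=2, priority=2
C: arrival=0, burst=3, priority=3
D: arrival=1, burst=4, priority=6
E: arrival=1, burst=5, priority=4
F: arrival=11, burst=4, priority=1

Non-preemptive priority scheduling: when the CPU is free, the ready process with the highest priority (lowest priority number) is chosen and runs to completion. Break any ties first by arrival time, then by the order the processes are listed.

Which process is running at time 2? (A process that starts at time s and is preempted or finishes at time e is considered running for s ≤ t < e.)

C

Schedule: | C 0-3 | B 3-5 | E 5-10 | A 10-12 | F 12-16 | D 16-20 |
Completion: A=12  B=5  C=3  D=20  E=10  F=16
Turnaround (C−A): A=9  B=2  C=3  D=19  E=9  F=5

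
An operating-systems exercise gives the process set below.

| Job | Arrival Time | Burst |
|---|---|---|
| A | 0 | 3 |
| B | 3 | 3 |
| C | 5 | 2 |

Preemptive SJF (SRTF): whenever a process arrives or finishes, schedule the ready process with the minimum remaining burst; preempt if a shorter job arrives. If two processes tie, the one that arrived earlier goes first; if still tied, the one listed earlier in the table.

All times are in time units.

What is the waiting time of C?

1

Timeline: | A 0-3 | B 3-6 | C 6-8 |
Completion: A=3  B=6  C=8
Waiting(C) = turnaround − burst = 3 − 2 = 1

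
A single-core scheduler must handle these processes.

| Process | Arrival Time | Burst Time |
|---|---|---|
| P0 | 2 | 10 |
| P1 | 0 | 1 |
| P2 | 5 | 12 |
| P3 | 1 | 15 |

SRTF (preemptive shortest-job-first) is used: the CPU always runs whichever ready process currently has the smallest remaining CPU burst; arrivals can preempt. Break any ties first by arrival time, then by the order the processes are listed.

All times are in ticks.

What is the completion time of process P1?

1

Timeline: | P1 0-1 | P3 1-2 | P0 2-12 | P2 12-24 | P3 24-38 |
Completion: P0=12  P1=1  P2=24  P3=38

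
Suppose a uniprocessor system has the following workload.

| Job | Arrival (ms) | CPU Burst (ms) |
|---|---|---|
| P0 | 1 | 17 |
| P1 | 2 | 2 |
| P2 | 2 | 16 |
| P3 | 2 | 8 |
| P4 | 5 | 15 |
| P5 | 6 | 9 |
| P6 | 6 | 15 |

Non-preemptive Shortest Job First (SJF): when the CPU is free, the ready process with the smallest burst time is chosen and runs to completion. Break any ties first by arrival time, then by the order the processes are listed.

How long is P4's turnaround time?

47

Gantt: | idle 0-1 | P0 1-18 | P1 18-20 | P3 20-28 | P5 28-37 | P4 37-52 | P6 52-67 | P2 67-83 |
Completion: P0=18  P1=20  P2=83  P3=28  P4=52  P5=37  P6=67
Turnaround(P4) = completion − arrival = 52 − 5 = 47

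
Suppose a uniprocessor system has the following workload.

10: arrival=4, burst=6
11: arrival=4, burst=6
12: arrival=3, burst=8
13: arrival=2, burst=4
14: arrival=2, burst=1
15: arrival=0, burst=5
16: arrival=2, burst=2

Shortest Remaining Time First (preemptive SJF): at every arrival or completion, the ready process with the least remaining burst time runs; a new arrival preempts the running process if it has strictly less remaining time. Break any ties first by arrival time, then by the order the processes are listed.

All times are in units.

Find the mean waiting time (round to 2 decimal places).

Timeline: | 15 0-2 | 14 2-3 | 16 3-5 | 15 5-8 | 13 8-12 | 10 12-18 | 11 18-24 | 12 24-32 |
Completion: 10=18  11=24  12=32  13=12  14=3  15=8  16=5
Waiting times: 10=8, 11=14, 12=21, 13=6, 14=0, 15=3, 16=1
Average waiting = (8+14+21+6+0+3+1) / 7 = 53/7 = 7.57

7.57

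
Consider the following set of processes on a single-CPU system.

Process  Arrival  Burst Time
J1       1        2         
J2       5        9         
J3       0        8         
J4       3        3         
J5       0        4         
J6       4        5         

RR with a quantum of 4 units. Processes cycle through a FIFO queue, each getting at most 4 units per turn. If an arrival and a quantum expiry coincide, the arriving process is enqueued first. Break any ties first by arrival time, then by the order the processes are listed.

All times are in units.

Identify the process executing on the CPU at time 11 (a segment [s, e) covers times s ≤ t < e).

J4

Timeline: | J3 0-4 | J5 4-8 | J1 8-10 | J4 10-13 | J6 13-17 | J3 17-21 | J2 21-25 | J6 25-26 | J2 26-31 |
Completion: J1=10  J2=31  J3=21  J4=13  J5=8  J6=26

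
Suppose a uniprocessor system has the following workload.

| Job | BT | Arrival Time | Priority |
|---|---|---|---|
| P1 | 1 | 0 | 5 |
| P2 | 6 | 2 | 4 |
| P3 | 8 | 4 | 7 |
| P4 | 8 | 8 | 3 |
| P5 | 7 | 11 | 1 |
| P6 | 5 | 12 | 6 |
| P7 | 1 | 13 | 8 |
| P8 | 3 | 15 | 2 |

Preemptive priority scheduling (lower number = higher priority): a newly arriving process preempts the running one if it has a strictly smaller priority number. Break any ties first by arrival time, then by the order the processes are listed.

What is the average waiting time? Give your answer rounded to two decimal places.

Timeline: | P1 0-1 | idle 1-2 | P2 2-8 | P4 8-11 | P5 11-18 | P8 18-21 | P4 21-26 | P6 26-31 | P3 31-39 | P7 39-40 |
Completion: P1=1  P2=8  P3=39  P4=26  P5=18  P6=31  P7=40  P8=21
Waiting times: P1=0, P2=0, P3=27, P4=10, P5=0, P6=14, P7=26, P8=3
Average waiting = (0+0+27+10+0+14+26+3) / 8 = 80/8 = 10.00

10.00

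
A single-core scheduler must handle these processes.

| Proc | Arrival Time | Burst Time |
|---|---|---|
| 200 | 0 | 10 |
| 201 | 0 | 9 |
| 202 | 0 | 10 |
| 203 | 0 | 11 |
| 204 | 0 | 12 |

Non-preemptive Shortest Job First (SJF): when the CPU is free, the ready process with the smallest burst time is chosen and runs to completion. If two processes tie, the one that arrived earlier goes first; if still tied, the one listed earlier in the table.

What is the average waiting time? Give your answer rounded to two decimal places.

19.40

Gantt: | 201 0-9 | 200 9-19 | 202 19-29 | 203 29-40 | 204 40-52 |
Completion: 200=19  201=9  202=29  203=40  204=52
Turnaround (C−A): 200=19  201=9  202=29  203=40  204=52
Waiting times: 200=9, 201=0, 202=19, 203=29, 204=40
Average waiting = (9+0+19+29+40) / 5 = 97/5 = 19.40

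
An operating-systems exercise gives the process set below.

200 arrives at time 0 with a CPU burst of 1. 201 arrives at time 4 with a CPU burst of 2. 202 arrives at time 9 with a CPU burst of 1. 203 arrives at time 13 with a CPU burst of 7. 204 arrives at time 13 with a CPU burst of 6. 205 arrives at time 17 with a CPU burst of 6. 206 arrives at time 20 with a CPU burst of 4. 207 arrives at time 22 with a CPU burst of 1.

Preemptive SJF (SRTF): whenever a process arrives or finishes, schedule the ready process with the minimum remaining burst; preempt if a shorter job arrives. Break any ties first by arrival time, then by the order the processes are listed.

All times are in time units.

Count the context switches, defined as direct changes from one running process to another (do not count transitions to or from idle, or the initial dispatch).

Timeline: | 200 0-1 | idle 1-4 | 201 4-6 | idle 6-9 | 202 9-10 | idle 10-13 | 204 13-19 | 205 19-20 | 206 20-22 | 207 22-23 | 206 23-25 | 205 25-30 | 203 30-37 |
Completion: 200=1  201=6  202=10  203=37  204=19  205=30  206=25  207=23

6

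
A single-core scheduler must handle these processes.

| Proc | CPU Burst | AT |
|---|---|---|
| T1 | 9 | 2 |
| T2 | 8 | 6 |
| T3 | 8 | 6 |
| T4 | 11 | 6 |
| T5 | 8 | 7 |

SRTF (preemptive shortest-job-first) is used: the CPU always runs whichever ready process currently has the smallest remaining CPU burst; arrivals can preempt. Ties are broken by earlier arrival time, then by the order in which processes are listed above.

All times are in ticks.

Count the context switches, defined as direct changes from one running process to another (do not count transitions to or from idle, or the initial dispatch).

Gantt: | idle 0-2 | T1 2-11 | T2 11-19 | T3 19-27 | T5 27-35 | T4 35-46 |
Completion: T1=11  T2=19  T3=27  T4=46  T5=35
Turnaround (C−A): T1=9  T2=13  T3=21  T4=40  T5=28

4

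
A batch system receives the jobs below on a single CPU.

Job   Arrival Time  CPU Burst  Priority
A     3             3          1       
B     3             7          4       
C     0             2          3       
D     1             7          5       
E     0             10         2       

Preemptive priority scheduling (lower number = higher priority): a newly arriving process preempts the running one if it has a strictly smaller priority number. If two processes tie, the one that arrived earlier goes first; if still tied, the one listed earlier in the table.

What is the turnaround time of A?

3

Schedule: | E 0-3 | A 3-6 | E 6-13 | C 13-15 | B 15-22 | D 22-29 |
Completion: A=6  B=22  C=15  D=29  E=13
Turnaround(A) = completion − arrival = 6 − 3 = 3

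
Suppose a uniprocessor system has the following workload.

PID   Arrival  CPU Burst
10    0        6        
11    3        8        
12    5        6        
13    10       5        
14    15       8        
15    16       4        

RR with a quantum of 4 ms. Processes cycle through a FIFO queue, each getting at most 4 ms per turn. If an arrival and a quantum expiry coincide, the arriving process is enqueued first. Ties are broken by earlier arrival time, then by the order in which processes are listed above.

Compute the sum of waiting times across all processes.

68

Schedule: | 10 0-4 | 11 4-8 | 10 8-10 | 12 10-14 | 11 14-18 | 13 18-22 | 12 22-24 | 14 24-28 | 15 28-32 | 13 32-33 | 14 33-37 |
Completion: 10=10  11=18  12=24  13=33  14=37  15=32
Turnaround (C−A): 10=10  11=15  12=19  13=23  14=22  15=16
Waiting = turnaround − burst: 10=4, 11=7, 12=13, 13=18, 14=14, 15=12
Total waiting = 4 + 7 + 13 + 18 + 14 + 12 = 68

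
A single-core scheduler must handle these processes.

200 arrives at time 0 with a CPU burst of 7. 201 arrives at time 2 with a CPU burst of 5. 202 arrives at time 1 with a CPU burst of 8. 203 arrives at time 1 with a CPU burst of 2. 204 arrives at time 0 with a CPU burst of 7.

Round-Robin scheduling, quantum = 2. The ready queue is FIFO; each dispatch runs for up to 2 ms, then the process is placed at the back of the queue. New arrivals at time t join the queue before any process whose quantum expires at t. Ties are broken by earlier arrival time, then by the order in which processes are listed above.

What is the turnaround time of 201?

Schedule: | 200 0-2 | 204 2-4 | 202 4-6 | 203 6-8 | 201 8-10 | 200 10-12 | 204 12-14 | 202 14-16 | 201 16-18 | 200 18-20 | 204 20-22 | 202 22-24 | 201 24-25 | 200 25-26 | 204 26-27 | 202 27-29 |
Completion: 200=26  201=25  202=29  203=8  204=27
Turnaround(201) = completion − arrival = 25 − 2 = 23

23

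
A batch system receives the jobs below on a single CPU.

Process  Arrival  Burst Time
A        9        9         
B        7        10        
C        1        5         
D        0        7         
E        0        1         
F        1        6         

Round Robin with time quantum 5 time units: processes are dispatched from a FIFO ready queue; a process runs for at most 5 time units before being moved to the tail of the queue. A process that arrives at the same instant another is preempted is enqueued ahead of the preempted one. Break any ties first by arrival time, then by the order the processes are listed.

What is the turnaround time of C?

10

Gantt: | D 0-5 | E 5-6 | C 6-11 | F 11-16 | D 16-18 | B 18-23 | A 23-28 | F 28-29 | B 29-34 | A 34-38 |
Completion: A=38  B=34  C=11  D=18  E=6  F=29
Turnaround(C) = completion − arrival = 11 − 1 = 10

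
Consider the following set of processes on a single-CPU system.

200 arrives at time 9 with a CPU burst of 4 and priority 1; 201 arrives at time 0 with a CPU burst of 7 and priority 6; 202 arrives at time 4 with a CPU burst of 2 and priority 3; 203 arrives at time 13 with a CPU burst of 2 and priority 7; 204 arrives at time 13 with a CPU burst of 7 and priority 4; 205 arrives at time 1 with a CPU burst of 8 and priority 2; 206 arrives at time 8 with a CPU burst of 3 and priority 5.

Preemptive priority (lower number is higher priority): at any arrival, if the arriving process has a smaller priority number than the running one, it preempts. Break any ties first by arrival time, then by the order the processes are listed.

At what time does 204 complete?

Timeline: | 201 0-1 | 205 1-9 | 200 9-13 | 202 13-15 | 204 15-22 | 206 22-25 | 201 25-31 | 203 31-33 |
Completion: 200=13  201=31  202=15  203=33  204=22  205=9  206=25

22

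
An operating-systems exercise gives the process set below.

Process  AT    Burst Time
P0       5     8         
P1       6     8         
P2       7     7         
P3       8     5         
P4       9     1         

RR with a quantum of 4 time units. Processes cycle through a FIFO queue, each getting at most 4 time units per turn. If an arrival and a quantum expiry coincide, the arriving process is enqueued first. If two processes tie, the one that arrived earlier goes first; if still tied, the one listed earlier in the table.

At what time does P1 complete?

Schedule: | idle 0-5 | P0 5-9 | P1 9-13 | P2 13-17 | P3 17-21 | P4 21-22 | P0 22-26 | P1 26-30 | P2 30-33 | P3 33-34 |
Completion: P0=26  P1=30  P2=33  P3=34  P4=22
Turnaround (C−A): P0=21  P1=24  P2=26  P3=26  P4=13

30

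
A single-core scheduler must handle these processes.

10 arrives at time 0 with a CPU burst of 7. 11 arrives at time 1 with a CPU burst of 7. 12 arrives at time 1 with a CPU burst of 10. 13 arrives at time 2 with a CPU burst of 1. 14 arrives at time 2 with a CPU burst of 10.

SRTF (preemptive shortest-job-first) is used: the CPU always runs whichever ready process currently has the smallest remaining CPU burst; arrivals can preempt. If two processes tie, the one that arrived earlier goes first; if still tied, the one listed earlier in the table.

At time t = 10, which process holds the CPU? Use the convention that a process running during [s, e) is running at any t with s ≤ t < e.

11

Gantt: | 10 0-2 | 13 2-3 | 10 3-8 | 11 8-15 | 12 15-25 | 14 25-35 |
Completion: 10=8  11=15  12=25  13=3  14=35
Turnaround (C−A): 10=8  11=14  12=24  13=1  14=33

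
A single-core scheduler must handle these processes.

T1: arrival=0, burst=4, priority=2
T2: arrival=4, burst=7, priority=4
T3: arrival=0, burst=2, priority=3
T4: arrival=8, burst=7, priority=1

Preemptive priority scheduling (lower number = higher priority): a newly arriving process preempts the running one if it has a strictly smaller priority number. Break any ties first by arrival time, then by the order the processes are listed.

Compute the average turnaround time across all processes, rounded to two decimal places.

Timeline: | T1 0-4 | T3 4-6 | T2 6-8 | T4 8-15 | T2 15-20 |
Completion: T1=4  T2=20  T3=6  T4=15
Turnaround (C−A): T1=4  T2=16  T3=6  T4=7
Turnaround times: T1=4, T2=16, T3=6, T4=7
Average turnaround = (4+16+6+7) / 4 = 33/4 = 8.25

8.25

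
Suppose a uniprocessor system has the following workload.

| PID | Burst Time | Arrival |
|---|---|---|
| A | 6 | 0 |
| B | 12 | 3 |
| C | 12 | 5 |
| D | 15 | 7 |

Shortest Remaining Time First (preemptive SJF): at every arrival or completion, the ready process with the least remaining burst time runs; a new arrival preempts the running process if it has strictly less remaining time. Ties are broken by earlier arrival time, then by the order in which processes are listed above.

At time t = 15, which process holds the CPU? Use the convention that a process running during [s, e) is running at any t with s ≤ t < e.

B

Gantt: | A 0-6 | B 6-18 | C 18-30 | D 30-45 |
Completion: A=6  B=18  C=30  D=45
Turnaround (C−A): A=6  B=15  C=25  D=38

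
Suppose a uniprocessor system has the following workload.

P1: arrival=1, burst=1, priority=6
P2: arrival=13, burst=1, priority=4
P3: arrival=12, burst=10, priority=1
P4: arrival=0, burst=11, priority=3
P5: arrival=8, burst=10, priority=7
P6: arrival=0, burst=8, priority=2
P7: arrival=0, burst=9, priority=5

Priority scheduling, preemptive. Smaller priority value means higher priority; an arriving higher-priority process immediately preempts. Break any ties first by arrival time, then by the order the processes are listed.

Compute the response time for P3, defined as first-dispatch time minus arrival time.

Schedule: | P6 0-8 | P4 8-12 | P3 12-22 | P4 22-29 | P2 29-30 | P7 30-39 | P1 39-40 | P5 40-50 |
Completion: P1=40  P2=30  P3=22  P4=29  P5=50  P6=8  P7=39
Turnaround (C−A): P1=39  P2=17  P3=10  P4=29  P5=42  P6=8  P7=39
Response(P3) = first start − arrival = 12 − 12 = 0

0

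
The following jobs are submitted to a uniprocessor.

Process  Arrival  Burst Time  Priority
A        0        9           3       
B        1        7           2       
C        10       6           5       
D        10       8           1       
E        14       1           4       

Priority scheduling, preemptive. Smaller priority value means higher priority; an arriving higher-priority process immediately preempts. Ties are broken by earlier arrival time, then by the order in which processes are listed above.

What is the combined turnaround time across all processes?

71

Gantt: | A 0-1 | B 1-8 | A 8-10 | D 10-18 | A 18-24 | E 24-25 | C 25-31 |
Completion: A=24  B=8  C=31  D=18  E=25
Turnaround = completion − arrival: A=24, B=7, C=21, D=8, E=11
Total turnaround = 24 + 7 + 21 + 8 + 11 = 71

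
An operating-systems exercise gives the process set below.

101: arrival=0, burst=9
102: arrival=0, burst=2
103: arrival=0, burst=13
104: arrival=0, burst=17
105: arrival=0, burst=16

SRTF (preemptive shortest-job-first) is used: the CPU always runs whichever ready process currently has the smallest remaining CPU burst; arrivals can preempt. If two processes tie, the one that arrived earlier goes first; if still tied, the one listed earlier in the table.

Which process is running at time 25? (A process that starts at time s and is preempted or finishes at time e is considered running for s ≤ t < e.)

Gantt: | 102 0-2 | 101 2-11 | 103 11-24 | 105 24-40 | 104 40-57 |
Completion: 101=11  102=2  103=24  104=57  105=40
Turnaround (C−A): 101=11  102=2  103=24  104=57  105=40

105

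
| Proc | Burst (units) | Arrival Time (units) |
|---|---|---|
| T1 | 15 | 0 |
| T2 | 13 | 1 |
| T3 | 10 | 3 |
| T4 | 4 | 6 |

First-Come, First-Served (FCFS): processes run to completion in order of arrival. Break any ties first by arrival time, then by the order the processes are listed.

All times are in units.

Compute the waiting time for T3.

Schedule: | T1 0-15 | T2 15-28 | T3 28-38 | T4 38-42 |
Completion: T1=15  T2=28  T3=38  T4=42
Turnaround (C−A): T1=15  T2=27  T3=35  T4=36
Waiting(T3) = turnaround − burst = 35 − 10 = 25

25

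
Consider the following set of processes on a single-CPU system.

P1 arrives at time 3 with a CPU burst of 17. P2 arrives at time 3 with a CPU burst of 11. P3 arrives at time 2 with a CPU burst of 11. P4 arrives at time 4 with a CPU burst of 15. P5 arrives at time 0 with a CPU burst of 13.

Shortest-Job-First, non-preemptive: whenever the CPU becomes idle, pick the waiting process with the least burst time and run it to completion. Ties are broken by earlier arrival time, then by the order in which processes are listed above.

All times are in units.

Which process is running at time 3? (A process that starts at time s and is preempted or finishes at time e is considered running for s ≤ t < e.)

P5

Gantt: | P5 0-13 | P3 13-24 | P2 24-35 | P4 35-50 | P1 50-67 |
Completion: P1=67  P2=35  P3=24  P4=50  P5=13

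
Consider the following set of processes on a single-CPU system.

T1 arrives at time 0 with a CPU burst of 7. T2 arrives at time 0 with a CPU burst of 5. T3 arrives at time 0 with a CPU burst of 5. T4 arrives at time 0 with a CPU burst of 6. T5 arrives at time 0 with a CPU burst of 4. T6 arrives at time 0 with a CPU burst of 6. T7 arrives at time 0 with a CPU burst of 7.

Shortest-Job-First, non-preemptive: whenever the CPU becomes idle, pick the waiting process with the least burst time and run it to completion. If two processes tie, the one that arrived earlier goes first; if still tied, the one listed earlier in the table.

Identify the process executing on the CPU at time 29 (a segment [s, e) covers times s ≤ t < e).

T1

Timeline: | T5 0-4 | T2 4-9 | T3 9-14 | T4 14-20 | T6 20-26 | T1 26-33 | T7 33-40 |
Completion: T1=33  T2=9  T3=14  T4=20  T5=4  T6=26  T7=40
Turnaround (C−A): T1=33  T2=9  T3=14  T4=20  T5=4  T6=26  T7=40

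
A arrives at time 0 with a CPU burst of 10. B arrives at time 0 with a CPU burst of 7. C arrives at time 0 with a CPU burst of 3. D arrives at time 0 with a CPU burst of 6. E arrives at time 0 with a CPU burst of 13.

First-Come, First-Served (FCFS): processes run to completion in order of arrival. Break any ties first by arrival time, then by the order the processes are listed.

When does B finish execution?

17

Gantt: | A 0-10 | B 10-17 | C 17-20 | D 20-26 | E 26-39 |
Completion: A=10  B=17  C=20  D=26  E=39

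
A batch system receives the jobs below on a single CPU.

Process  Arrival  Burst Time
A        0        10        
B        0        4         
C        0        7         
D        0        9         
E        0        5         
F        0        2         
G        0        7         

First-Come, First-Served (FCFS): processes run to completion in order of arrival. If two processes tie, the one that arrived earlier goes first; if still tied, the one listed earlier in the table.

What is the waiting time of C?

14

Gantt: | A 0-10 | B 10-14 | C 14-21 | D 21-30 | E 30-35 | F 35-37 | G 37-44 |
Completion: A=10  B=14  C=21  D=30  E=35  F=37  G=44
Turnaround (C−A): A=10  B=14  C=21  D=30  E=35  F=37  G=44
Waiting(C) = turnaround − burst = 21 − 7 = 14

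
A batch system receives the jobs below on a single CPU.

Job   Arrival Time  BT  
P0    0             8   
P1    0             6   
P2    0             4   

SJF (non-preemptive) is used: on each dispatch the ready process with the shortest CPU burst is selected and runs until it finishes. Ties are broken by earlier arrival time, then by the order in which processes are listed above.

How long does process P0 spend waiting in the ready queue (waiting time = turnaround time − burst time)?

10

Gantt: | P2 0-4 | P1 4-10 | P0 10-18 |
Completion: P0=18  P1=10  P2=4
Waiting(P0) = turnaround − burst = 18 − 8 = 10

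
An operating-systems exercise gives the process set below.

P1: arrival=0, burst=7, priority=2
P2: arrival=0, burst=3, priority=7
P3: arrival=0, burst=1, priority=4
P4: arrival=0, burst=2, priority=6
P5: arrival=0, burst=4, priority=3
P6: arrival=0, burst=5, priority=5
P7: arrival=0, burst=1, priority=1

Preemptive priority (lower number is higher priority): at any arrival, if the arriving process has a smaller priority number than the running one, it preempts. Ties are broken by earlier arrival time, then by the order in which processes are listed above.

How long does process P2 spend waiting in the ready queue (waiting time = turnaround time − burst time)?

20

Gantt: | P7 0-1 | P1 1-8 | P5 8-12 | P3 12-13 | P6 13-18 | P4 18-20 | P2 20-23 |
Completion: P1=8  P2=23  P3=13  P4=20  P5=12  P6=18  P7=1
Turnaround (C−A): P1=8  P2=23  P3=13  P4=20  P5=12  P6=18  P7=1
Waiting(P2) = turnaround − burst = 23 − 3 = 20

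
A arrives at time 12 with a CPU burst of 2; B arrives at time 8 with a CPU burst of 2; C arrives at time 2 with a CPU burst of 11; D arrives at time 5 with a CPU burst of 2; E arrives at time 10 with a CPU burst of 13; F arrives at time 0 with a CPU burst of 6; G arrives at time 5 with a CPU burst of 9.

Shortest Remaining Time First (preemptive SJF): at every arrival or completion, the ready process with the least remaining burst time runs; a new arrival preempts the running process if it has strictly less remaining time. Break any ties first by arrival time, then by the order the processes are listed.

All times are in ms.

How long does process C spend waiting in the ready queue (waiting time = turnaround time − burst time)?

Schedule: | F 0-6 | D 6-8 | B 8-10 | G 10-12 | A 12-14 | G 14-21 | C 21-32 | E 32-45 |
Completion: A=14  B=10  C=32  D=8  E=45  F=6  G=21
Turnaround (C−A): A=2  B=2  C=30  D=3  E=35  F=6  G=16
Waiting(C) = turnaround − burst = 30 − 11 = 19

19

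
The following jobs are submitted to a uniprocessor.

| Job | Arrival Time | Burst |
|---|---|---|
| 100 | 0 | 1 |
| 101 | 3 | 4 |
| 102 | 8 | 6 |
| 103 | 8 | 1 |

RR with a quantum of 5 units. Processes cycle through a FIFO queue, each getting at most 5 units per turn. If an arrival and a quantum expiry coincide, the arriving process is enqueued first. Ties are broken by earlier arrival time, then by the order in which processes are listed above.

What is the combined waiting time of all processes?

6

Gantt: | 100 0-1 | idle 1-3 | 101 3-7 | idle 7-8 | 102 8-13 | 103 13-14 | 102 14-15 |
Completion: 100=1  101=7  102=15  103=14
Turnaround (C−A): 100=1  101=4  102=7  103=6
Waiting = turnaround − burst: 100=0, 101=0, 102=1, 103=5
Total waiting = 0 + 0 + 1 + 5 = 6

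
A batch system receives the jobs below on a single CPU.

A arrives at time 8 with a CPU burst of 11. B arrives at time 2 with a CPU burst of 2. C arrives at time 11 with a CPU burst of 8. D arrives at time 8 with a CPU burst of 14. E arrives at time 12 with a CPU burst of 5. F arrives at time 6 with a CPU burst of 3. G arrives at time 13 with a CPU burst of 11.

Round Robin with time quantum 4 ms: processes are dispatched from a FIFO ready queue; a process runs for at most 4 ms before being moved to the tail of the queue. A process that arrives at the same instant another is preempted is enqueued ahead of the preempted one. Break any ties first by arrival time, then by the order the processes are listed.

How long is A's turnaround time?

41

Gantt: | idle 0-2 | B 2-4 | idle 4-6 | F 6-9 | A 9-13 | D 13-17 | C 17-21 | E 21-25 | G 25-29 | A 29-33 | D 33-37 | C 37-41 | E 41-42 | G 42-46 | A 46-49 | D 49-53 | G 53-56 | D 56-58 |
Completion: A=49  B=4  C=41  D=58  E=42  F=9  G=56
Turnaround (C−A): A=41  B=2  C=30  D=50  E=30  F=3  G=43
Turnaround(A) = completion − arrival = 49 − 8 = 41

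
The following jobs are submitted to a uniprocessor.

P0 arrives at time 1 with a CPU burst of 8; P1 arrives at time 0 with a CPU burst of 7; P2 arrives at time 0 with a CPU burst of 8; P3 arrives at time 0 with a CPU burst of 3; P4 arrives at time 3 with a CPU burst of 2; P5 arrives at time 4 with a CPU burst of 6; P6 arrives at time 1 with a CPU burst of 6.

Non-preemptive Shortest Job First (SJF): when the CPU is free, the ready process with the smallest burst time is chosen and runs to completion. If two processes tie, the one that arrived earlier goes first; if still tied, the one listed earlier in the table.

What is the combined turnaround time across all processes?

123

Timeline: | P3 0-3 | P4 3-5 | P6 5-11 | P5 11-17 | P1 17-24 | P2 24-32 | P0 32-40 |
Completion: P0=40  P1=24  P2=32  P3=3  P4=5  P5=17  P6=11
Turnaround (C−A): P0=39  P1=24  P2=32  P3=3  P4=2  P5=13  P6=10
Turnaround = completion − arrival: P0=39, P1=24, P2=32, P3=3, P4=2, P5=13, P6=10
Total turnaround = 39 + 24 + 32 + 3 + 2 + 13 + 10 = 123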